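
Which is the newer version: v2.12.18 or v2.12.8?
v2.12.18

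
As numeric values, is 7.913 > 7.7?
True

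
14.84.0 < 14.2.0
False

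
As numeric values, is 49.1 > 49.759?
False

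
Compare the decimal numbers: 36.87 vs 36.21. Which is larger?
36.87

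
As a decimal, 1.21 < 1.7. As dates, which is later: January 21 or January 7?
January 21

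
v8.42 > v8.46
False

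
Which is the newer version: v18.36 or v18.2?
v18.36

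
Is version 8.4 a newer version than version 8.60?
No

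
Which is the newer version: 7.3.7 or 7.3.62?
7.3.62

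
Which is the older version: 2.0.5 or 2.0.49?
2.0.5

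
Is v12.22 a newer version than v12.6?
Yes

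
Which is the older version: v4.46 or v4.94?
v4.46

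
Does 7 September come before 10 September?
Yes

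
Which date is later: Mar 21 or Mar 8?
Mar 21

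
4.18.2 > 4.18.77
False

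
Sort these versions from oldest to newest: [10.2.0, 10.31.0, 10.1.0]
[10.1.0, 10.2.0, 10.31.0]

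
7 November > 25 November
False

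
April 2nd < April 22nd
True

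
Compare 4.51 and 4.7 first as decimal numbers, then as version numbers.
As decimals: 4.51 < 4.7. As versions: v4.51 > v4.7 (minor version 51 > 7).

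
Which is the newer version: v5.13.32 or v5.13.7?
v5.13.32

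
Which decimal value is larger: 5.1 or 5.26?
5.26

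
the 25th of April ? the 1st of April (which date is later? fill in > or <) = >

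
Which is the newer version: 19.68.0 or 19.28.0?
19.68.0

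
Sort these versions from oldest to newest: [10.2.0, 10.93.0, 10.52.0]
[10.2.0, 10.52.0, 10.93.0]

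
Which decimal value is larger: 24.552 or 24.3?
24.552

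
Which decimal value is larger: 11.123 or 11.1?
11.123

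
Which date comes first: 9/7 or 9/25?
9/7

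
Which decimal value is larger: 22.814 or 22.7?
22.814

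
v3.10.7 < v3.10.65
True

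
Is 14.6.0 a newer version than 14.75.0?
No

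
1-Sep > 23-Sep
False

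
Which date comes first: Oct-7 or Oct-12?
Oct-7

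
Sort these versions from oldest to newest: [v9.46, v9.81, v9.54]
[v9.46, v9.54, v9.81]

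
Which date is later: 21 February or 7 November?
7 November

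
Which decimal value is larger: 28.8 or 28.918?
28.918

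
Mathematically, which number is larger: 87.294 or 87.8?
87.8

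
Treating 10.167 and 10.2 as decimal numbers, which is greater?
10.2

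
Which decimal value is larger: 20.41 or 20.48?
20.48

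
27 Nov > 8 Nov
True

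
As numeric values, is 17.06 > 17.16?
False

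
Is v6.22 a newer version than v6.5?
Yes. Version numbers are compared segment by segment as integers, not as decimals: minor version 22 > 5, so v6.22 > v6.5 (even though the decimal 6.22 < 6.5).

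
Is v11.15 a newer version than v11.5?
Yes. Version numbers are compared segment by segment as integers, not as decimals: minor version 15 > 5, so v11.15 > v11.5 (even though the decimal 11.15 < 11.5).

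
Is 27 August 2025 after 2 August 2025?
Yes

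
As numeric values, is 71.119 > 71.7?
False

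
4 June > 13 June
False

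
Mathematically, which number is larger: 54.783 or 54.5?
54.783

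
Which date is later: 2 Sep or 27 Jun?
2 Sep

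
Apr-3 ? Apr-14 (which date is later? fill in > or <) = <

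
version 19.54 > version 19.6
True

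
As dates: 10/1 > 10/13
False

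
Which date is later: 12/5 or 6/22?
12/5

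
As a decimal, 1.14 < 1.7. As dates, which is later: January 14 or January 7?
January 14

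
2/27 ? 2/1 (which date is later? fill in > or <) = >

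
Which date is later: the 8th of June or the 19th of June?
the 19th of June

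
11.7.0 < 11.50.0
True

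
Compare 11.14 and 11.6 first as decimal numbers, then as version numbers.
As decimals: 11.14 < 11.6. As versions: v11.14 > v11.6 (minor version 14 > 6).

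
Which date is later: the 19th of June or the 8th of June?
the 19th of June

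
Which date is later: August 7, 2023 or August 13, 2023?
August 13, 2023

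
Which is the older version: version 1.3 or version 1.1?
version 1.1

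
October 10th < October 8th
False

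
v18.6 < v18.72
True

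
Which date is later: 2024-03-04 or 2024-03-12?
2024-03-12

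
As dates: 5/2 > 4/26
True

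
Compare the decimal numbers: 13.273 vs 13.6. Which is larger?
13.6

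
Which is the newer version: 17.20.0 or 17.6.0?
17.20.0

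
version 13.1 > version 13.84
False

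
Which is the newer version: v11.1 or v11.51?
v11.51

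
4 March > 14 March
False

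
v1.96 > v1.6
True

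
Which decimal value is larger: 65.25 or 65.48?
65.48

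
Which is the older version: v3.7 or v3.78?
v3.7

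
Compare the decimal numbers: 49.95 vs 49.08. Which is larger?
49.95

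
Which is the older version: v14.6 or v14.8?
v14.6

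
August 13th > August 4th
True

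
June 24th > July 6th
False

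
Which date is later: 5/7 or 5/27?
5/27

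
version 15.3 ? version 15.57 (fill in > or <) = <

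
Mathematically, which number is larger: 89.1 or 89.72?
89.72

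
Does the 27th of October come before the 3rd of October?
No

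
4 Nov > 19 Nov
False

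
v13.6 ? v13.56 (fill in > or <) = <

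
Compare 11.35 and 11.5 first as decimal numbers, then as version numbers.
As decimals: 11.35 < 11.5. As versions: v11.35 > v11.5 (minor version 35 > 5).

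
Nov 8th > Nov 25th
False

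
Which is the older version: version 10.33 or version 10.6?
version 10.6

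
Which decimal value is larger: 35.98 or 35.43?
35.98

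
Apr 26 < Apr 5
False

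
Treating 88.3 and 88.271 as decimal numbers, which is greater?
88.3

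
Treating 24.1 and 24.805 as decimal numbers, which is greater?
24.805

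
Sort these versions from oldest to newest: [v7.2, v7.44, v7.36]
[v7.2, v7.36, v7.44]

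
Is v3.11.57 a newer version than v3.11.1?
Yes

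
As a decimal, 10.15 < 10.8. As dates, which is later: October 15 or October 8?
October 15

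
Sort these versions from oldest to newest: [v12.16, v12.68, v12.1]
[v12.1, v12.16, v12.68]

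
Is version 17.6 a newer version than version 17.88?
No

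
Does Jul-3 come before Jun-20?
No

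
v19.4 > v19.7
False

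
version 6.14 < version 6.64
True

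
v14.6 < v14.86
True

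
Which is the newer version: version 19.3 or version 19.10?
version 19.10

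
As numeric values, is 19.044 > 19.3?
False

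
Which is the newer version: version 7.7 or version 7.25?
version 7.25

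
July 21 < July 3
False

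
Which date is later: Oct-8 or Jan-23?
Oct-8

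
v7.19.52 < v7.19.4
False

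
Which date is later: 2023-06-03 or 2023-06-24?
2023-06-24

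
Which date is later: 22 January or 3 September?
3 September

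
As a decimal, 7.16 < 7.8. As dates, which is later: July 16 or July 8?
July 16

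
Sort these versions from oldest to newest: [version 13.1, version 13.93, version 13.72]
[version 13.1, version 13.72, version 13.93]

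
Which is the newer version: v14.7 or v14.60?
v14.60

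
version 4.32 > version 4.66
False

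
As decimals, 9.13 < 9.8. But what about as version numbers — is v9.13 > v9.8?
True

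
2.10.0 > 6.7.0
False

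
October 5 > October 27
False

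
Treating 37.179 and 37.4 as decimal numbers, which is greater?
37.4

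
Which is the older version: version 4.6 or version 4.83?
version 4.6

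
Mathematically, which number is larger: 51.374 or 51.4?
51.4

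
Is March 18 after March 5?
Yes. Day 18 comes after day 5 in March — this is a date comparison, not a decimal one (the decimal 3.18 would be smaller than 3.5).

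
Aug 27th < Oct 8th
True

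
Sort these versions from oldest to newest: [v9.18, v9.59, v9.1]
[v9.1, v9.18, v9.59]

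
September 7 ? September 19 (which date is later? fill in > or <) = <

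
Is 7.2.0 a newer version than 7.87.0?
No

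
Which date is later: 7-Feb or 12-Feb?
12-Feb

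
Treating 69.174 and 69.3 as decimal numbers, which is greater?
69.3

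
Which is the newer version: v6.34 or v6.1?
v6.34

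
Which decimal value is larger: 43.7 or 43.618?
43.7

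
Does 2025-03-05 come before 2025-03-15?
Yes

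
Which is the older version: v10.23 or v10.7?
v10.7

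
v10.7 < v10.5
False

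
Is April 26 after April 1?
Yes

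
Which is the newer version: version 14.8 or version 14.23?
version 14.23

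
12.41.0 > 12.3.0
True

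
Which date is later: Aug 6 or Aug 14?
Aug 14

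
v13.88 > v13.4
True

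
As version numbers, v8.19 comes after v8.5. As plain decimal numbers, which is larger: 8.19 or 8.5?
8.5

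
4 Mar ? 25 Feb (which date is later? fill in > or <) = >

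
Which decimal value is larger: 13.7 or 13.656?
13.7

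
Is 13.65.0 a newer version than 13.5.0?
Yes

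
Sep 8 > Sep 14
False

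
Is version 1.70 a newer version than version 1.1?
Yes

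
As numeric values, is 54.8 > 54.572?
True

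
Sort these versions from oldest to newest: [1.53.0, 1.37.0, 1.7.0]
[1.7.0, 1.37.0, 1.53.0]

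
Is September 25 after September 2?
Yes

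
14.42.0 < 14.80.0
True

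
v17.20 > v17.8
True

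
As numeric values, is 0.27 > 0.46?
False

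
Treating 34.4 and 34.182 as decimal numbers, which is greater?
34.4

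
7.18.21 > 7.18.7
True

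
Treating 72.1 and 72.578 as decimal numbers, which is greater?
72.578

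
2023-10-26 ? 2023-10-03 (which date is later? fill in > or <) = >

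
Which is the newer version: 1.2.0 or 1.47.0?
1.47.0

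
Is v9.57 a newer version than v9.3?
Yes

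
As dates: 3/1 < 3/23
True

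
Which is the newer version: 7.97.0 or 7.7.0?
7.97.0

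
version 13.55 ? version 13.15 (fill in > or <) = >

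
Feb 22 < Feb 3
False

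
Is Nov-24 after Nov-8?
Yes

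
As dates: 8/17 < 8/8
False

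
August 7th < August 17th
True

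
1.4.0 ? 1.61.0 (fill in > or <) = <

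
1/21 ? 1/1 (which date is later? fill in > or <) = >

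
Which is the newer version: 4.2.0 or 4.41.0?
4.41.0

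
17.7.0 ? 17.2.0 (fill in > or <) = >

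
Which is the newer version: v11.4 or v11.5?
v11.5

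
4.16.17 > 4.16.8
True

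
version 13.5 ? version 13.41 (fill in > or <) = <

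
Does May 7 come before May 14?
Yes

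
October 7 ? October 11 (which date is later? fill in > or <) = <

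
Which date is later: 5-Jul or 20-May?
5-Jul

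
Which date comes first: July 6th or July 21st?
July 6th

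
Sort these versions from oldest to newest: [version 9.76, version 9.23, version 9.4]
[version 9.4, version 9.23, version 9.76]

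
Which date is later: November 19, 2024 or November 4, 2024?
November 19, 2024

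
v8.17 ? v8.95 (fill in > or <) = <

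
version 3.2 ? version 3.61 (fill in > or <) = <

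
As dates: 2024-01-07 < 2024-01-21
True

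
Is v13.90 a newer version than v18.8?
No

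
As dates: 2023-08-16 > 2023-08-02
True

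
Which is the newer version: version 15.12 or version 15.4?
version 15.12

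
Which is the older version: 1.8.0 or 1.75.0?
1.8.0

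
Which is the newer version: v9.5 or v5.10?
v9.5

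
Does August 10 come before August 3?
No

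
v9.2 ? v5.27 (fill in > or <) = >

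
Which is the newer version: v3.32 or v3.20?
v3.32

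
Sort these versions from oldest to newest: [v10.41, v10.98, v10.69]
[v10.41, v10.69, v10.98]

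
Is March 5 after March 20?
No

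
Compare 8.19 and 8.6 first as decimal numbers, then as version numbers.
As decimals: 8.19 < 8.6. As versions: v8.19 > v8.6 (minor version 19 > 6).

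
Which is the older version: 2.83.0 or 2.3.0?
2.3.0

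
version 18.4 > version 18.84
False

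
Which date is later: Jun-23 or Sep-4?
Sep-4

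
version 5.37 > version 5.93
False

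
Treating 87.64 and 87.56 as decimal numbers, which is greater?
87.64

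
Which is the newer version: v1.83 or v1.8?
v1.83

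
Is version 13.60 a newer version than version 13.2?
Yes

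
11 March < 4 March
False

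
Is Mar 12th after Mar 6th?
Yes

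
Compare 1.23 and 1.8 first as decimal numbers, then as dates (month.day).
As decimals: 1.23 < 1.8. As dates: 1/23 is later than 1/8 (day 23 > day 8).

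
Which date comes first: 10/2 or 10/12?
10/2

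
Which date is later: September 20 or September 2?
September 20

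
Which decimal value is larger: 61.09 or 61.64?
61.64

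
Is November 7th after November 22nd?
No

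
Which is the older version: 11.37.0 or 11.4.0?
11.4.0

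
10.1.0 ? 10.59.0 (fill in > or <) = <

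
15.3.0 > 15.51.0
False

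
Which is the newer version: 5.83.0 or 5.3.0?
5.83.0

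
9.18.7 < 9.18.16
True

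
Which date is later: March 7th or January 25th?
March 7th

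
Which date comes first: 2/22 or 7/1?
2/22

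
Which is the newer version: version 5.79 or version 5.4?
version 5.79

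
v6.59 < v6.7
False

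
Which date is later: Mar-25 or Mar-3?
Mar-25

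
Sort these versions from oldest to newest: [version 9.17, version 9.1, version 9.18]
[version 9.1, version 9.17, version 9.18]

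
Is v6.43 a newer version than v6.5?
Yes. Version numbers are compared segment by segment as integers, not as decimals: minor version 43 > 5, so v6.43 > v6.5 (even though the decimal 6.43 < 6.5).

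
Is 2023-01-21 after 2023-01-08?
Yes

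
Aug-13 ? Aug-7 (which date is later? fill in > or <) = >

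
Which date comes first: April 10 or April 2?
April 2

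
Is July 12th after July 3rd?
Yes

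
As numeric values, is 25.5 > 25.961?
False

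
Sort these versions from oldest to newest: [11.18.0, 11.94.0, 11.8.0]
[11.8.0, 11.18.0, 11.94.0]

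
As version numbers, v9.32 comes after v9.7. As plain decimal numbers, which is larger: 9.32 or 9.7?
9.7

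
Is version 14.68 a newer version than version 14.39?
Yes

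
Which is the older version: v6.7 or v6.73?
v6.7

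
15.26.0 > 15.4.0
True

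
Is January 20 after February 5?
No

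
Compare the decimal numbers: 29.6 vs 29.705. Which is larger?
29.705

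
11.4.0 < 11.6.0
True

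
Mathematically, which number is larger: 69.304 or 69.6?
69.6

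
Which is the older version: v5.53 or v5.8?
v5.8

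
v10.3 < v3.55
False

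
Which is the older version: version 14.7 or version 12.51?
version 12.51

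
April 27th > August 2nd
False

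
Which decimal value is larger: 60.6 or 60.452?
60.6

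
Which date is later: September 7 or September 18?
September 18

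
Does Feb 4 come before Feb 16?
Yes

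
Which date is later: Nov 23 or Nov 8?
Nov 23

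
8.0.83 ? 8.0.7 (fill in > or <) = >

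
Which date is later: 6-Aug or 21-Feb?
6-Aug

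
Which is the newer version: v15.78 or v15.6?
v15.78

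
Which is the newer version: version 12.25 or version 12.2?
version 12.25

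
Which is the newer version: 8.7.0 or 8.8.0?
8.8.0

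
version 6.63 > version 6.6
True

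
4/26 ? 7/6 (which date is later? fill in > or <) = <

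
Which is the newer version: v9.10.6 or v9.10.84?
v9.10.84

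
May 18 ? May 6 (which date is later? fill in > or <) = >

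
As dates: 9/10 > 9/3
True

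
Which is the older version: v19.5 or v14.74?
v14.74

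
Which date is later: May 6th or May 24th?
May 24th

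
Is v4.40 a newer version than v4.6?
Yes. Version numbers are compared segment by segment as integers, not as decimals: minor version 40 > 6, so v4.40 > v4.6 (even though the decimal 4.40 < 4.6).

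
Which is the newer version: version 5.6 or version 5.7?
version 5.7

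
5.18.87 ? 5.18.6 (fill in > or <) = >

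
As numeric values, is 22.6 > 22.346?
True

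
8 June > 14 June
False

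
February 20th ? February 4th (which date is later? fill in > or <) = >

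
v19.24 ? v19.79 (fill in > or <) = <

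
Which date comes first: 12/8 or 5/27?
5/27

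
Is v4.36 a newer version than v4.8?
Yes. Version numbers are compared segment by segment as integers, not as decimals: minor version 36 > 8, so v4.36 > v4.8 (even though the decimal 4.36 < 4.8).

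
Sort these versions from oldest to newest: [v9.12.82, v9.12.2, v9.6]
[v9.6, v9.12.2, v9.12.82]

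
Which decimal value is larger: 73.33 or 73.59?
73.59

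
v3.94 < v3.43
False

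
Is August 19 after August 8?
Yes. Day 19 comes after day 8 in August — this is a date comparison, not a decimal one (the decimal 8.19 would be smaller than 8.8).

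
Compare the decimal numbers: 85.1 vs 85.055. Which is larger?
85.1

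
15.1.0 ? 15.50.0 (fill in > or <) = <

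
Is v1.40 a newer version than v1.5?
Yes. Version numbers are compared segment by segment as integers, not as decimals: minor version 40 > 5, so v1.40 > v1.5 (even though the decimal 1.40 < 1.5).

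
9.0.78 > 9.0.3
True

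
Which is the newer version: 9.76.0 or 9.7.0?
9.76.0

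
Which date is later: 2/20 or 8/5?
8/5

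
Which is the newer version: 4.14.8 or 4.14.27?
4.14.27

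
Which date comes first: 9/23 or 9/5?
9/5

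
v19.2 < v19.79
True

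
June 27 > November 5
False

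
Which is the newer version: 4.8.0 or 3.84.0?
4.8.0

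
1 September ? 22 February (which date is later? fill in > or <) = >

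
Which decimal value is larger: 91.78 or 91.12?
91.78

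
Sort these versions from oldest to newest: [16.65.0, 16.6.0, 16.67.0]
[16.6.0, 16.65.0, 16.67.0]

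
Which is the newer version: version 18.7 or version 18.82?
version 18.82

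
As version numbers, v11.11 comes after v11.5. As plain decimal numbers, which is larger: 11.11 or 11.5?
11.5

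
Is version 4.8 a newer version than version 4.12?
No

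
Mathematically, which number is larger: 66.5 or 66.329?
66.5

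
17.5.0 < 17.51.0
True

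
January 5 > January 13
False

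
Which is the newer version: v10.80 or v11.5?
v11.5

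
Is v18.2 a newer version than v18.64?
No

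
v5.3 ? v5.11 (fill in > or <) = <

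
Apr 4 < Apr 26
True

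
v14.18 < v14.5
False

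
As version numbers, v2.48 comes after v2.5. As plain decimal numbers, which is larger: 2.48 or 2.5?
2.5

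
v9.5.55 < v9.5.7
False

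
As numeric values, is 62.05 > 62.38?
False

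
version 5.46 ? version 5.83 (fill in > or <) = <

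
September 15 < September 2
False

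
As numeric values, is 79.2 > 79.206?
False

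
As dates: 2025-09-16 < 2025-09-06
False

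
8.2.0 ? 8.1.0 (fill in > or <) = >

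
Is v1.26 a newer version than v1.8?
Yes. Version numbers are compared segment by segment as integers, not as decimals: minor version 26 > 8, so v1.26 > v1.8 (even though the decimal 1.26 < 1.8).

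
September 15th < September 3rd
False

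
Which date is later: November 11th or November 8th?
November 11th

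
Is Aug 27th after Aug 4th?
Yes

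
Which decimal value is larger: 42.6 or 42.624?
42.624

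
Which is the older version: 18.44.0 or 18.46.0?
18.44.0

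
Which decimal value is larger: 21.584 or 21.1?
21.584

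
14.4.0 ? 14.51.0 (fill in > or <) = <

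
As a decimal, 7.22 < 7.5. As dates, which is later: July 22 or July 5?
July 22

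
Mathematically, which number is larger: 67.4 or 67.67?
67.67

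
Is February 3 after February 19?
No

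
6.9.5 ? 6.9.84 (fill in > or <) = <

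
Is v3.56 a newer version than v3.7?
Yes. Version numbers are compared segment by segment as integers, not as decimals: minor version 56 > 7, so v3.56 > v3.7 (even though the decimal 3.56 < 3.7).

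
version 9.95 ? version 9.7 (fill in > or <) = >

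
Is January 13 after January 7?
Yes. Day 13 comes after day 7 in January — this is a date comparison, not a decimal one (the decimal 1.13 would be smaller than 1.7).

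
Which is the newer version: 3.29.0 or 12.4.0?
12.4.0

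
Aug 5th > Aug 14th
False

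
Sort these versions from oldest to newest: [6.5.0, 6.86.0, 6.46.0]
[6.5.0, 6.46.0, 6.86.0]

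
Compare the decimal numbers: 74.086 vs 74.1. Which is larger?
74.1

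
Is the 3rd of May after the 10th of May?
No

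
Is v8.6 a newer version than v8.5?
Yes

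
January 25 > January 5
True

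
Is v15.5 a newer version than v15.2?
Yes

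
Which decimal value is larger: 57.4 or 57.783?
57.783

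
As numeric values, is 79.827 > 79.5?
True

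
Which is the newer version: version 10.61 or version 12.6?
version 12.6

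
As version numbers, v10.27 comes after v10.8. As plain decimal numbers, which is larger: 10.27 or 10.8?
10.8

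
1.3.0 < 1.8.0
True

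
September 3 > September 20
False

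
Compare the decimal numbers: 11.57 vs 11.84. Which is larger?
11.84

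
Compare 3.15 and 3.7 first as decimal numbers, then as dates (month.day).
As decimals: 3.15 < 3.7. As dates: 3/15 is later than 3/7 (day 15 > day 7).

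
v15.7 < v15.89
True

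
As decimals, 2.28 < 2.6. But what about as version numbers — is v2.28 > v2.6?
True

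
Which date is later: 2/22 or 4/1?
4/1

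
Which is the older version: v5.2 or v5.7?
v5.2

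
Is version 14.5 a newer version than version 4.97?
Yes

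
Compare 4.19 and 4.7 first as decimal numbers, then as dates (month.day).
As decimals: 4.19 < 4.7. As dates: 4/19 is later than 4/7 (day 19 > day 7).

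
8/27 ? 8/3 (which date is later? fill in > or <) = >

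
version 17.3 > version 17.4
False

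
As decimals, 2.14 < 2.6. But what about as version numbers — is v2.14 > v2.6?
True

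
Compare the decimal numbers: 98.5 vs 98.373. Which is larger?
98.5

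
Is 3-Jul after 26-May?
Yes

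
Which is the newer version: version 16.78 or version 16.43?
version 16.78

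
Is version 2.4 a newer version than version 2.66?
No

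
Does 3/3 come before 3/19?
Yes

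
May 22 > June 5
False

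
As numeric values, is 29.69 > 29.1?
True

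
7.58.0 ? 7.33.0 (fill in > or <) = >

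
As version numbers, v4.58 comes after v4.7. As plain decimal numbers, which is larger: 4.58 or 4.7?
4.7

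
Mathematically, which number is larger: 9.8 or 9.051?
9.8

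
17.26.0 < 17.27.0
True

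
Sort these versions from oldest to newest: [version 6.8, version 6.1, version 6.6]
[version 6.1, version 6.6, version 6.8]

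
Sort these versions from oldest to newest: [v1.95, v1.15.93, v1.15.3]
[v1.15.3, v1.15.93, v1.95]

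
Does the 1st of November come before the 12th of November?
Yes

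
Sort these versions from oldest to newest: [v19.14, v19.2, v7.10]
[v7.10, v19.2, v19.14]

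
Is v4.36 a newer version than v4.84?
No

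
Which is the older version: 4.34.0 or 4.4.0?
4.4.0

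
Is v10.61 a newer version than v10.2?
Yes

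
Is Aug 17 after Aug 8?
Yes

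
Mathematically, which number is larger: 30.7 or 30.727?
30.727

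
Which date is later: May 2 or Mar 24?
May 2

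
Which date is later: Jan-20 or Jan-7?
Jan-20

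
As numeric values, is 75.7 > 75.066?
True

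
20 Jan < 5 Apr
True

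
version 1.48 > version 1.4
True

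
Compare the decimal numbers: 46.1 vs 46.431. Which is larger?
46.431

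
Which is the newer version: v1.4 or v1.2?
v1.4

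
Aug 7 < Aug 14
True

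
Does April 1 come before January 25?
No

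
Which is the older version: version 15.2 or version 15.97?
version 15.2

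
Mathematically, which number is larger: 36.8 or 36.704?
36.8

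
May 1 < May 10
True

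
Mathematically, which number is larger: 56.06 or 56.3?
56.3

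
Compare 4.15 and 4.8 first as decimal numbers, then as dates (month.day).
As decimals: 4.15 < 4.8. As dates: 4/15 is later than 4/8 (day 15 > day 8).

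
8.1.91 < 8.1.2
False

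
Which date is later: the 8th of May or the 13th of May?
the 13th of May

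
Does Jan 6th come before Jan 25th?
Yes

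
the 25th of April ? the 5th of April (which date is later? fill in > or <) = >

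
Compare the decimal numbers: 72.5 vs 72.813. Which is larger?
72.813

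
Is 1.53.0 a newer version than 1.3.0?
Yes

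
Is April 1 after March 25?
Yes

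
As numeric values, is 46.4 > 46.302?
True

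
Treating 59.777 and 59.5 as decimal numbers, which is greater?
59.777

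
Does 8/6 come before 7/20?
No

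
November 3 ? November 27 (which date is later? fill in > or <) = <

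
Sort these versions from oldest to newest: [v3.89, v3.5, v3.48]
[v3.5, v3.48, v3.89]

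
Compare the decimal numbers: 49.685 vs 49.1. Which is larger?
49.685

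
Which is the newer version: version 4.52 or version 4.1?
version 4.52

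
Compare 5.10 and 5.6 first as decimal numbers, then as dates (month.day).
As decimals: 5.10 < 5.6. As dates: 5/10 is later than 5/6 (day 10 > day 6).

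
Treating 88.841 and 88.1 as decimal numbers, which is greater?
88.841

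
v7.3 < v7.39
True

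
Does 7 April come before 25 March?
No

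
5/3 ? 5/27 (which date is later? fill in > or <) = <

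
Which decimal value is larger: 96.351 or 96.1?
96.351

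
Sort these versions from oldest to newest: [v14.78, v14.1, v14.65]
[v14.1, v14.65, v14.78]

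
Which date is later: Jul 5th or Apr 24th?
Jul 5th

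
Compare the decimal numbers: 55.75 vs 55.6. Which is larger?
55.75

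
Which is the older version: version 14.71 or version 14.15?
version 14.15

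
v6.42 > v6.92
False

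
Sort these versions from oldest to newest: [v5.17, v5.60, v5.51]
[v5.17, v5.51, v5.60]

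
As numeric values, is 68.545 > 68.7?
False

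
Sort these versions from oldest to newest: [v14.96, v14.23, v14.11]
[v14.11, v14.23, v14.96]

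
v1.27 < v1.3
False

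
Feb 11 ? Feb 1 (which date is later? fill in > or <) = >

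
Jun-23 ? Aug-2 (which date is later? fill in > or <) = <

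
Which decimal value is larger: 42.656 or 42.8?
42.8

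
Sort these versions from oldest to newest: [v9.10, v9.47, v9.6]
[v9.6, v9.10, v9.47]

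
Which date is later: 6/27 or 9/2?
9/2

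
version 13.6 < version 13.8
True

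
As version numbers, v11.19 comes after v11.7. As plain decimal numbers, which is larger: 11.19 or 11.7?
11.7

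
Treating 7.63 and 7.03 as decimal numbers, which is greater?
7.63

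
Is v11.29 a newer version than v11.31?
No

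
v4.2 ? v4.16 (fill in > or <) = <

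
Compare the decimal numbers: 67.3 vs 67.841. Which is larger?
67.841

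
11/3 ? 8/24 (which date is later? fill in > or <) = >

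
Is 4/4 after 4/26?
No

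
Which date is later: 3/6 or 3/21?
3/21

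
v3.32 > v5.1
False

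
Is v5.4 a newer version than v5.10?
No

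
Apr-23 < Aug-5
True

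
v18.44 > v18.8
True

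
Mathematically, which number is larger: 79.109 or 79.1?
79.109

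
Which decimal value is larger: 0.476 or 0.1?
0.476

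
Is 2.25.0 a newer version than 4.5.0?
No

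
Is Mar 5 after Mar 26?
No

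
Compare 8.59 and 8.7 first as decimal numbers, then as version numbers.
As decimals: 8.59 < 8.7. As versions: v8.59 > v8.7 (minor version 59 > 7).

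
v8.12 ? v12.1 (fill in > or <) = <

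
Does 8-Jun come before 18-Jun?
Yes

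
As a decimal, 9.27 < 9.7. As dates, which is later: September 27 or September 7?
September 27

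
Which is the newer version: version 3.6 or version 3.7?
version 3.7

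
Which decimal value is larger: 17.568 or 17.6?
17.6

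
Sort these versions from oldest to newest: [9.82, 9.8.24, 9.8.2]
[9.8.2, 9.8.24, 9.82]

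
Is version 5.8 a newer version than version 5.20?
No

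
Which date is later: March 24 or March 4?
March 24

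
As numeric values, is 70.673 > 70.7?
False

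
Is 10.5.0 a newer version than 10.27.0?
No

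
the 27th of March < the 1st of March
False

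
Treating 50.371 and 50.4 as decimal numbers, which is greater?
50.4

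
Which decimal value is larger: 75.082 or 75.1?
75.1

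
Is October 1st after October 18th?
No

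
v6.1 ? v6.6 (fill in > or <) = <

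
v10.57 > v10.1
True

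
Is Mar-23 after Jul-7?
No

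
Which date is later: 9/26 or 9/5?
9/26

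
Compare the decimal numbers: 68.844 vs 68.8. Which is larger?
68.844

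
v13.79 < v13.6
False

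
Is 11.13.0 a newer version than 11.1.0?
Yes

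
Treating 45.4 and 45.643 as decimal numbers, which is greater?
45.643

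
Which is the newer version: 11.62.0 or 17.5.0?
17.5.0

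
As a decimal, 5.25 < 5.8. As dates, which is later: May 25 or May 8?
May 25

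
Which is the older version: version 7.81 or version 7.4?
version 7.4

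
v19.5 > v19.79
False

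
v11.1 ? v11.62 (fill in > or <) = <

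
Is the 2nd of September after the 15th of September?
No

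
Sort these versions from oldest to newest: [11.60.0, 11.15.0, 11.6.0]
[11.6.0, 11.15.0, 11.60.0]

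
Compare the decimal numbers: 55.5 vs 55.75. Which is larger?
55.75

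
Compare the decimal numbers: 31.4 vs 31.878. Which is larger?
31.878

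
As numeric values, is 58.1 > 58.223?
False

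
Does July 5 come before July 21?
Yes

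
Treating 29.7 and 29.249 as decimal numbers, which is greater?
29.7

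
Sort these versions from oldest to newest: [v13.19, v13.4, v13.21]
[v13.4, v13.19, v13.21]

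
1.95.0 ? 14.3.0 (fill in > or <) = <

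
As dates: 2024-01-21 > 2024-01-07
True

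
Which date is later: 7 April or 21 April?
21 April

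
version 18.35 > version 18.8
True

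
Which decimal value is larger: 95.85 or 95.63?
95.85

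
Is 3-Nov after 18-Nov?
No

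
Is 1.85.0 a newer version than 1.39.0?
Yes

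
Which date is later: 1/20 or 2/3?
2/3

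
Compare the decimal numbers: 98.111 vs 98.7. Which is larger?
98.7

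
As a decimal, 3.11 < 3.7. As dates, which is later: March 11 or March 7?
March 11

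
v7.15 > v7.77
False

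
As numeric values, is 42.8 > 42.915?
False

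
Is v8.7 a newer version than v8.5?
Yes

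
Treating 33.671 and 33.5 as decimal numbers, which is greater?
33.671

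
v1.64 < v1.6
False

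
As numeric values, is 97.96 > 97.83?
True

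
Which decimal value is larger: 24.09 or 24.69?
24.69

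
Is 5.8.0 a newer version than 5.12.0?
No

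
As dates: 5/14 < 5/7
False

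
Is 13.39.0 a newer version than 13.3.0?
Yes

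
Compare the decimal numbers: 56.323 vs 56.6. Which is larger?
56.6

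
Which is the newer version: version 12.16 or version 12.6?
version 12.16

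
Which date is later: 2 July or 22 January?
2 July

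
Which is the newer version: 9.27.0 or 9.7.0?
9.27.0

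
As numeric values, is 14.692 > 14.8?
False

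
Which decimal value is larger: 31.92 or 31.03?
31.92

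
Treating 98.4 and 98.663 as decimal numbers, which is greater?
98.663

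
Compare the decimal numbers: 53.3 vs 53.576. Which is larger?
53.576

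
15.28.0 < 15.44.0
True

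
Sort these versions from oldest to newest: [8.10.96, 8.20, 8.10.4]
[8.10.4, 8.10.96, 8.20]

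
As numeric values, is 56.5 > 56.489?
True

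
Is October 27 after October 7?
Yes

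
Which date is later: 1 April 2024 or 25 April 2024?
25 April 2024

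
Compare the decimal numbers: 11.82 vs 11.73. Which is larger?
11.82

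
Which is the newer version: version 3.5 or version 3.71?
version 3.71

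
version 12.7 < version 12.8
True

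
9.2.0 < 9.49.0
True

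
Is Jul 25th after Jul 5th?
Yes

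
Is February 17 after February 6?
Yes. Day 17 comes after day 6 in February — this is a date comparison, not a decimal one (the decimal 2.17 would be smaller than 2.6).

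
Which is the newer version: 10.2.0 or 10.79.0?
10.79.0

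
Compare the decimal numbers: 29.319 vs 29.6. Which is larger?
29.6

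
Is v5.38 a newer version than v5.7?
Yes. Version numbers are compared segment by segment as integers, not as decimals: minor version 38 > 7, so v5.38 > v5.7 (even though the decimal 5.38 < 5.7).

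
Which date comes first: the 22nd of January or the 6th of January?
the 6th of January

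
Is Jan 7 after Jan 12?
No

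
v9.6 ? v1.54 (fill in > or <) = >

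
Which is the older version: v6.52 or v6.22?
v6.22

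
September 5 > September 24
False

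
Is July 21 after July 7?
Yes. Day 21 comes after day 7 in July — this is a date comparison, not a decimal one (the decimal 7.21 would be smaller than 7.7).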